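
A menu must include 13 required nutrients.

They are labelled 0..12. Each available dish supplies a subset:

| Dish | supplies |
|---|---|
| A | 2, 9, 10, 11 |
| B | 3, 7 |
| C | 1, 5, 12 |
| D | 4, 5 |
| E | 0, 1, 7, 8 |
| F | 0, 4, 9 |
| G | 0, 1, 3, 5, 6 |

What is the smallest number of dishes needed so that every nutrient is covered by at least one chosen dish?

A and C and E and F and G together: A ∪ C ∪ E ∪ F ∪ G = {0, 1, 2, 3, 4, 5, 6, 7, 8, 9, 10, 11, 12} — every nutrient is covered.
No 4 of the 7 dishes cover everything (all 35 combinations miss at least one nutrient), so 5 is optimal.

5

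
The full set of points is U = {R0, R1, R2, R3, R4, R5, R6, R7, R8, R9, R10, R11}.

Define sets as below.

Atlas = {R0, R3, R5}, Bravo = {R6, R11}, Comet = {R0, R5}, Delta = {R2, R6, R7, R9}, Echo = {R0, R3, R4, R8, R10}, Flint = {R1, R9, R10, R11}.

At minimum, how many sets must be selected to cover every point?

Comet, Delta, Echo, and Flint cover everything between them: the union {R0, R1, R2, R3, R4, R5, R6, R7, R8, R9, R10, R11} is all of U.
No 3 of the 6 sets cover everything (all 20 combinations miss at least one point), so 4 is optimal.

4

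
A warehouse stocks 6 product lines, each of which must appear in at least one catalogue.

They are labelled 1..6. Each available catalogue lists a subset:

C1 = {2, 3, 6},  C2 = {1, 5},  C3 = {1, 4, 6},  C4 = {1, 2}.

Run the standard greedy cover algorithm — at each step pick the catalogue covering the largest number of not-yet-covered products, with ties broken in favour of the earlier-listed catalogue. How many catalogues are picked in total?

Greedy: pick C1 (covers 3 new) → pick C2 (covers 2 new) → pick C3 (covers 1 new). Total picks: 3.

3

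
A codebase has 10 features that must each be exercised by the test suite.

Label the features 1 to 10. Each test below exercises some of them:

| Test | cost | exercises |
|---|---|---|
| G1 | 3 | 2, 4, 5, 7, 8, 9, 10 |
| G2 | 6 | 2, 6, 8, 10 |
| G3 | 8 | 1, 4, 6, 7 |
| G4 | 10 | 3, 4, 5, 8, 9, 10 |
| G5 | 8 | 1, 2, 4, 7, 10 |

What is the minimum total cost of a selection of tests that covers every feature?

21

G1, G3, G4 together cover every feature (G1 ∪ G3 ∪ G4 = {1, 2, 3, 4, 5, 6, 7, 8, 9, 10}); total cost 3 + 8 + 10 = 21.
No covering selection has total cost below 21.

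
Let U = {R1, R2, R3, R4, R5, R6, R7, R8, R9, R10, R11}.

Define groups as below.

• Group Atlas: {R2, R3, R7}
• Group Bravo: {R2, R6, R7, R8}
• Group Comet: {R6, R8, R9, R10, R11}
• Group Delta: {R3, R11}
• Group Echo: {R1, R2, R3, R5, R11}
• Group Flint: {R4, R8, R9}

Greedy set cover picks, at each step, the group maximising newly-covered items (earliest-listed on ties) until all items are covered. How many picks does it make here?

Greedy: pick Comet (covers 5 new) → pick Echo (covers 4 new) → pick Atlas (covers 1 new) → pick Flint (covers 1 new). Total picks: 4.

4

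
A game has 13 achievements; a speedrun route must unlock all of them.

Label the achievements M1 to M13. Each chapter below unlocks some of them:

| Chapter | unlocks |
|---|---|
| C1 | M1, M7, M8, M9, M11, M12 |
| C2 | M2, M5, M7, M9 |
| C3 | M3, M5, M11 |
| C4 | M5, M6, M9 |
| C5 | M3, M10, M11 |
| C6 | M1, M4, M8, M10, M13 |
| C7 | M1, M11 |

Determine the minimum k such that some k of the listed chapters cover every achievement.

5

Take {C1, C2, C4, C5, C6}. Their union is {M1, M2, M3, M4, M5, M6, M7, M8, M9, M10, M11, M12, M13}, which is all 13 achievements.
No 4 of the 7 chapters cover everything (all 35 combinations miss at least one achievement), so 5 is optimal.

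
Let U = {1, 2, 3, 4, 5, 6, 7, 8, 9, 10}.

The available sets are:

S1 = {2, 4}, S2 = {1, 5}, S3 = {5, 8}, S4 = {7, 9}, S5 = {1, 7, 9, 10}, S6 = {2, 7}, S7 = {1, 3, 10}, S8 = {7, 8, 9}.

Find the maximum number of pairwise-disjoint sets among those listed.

4

S1, S3, S4, S7 are pairwise disjoint (S1={2,4}; S3={5,8}; S4={7,9}; S7={1,3,10}).
Every remaining set overlaps one of these, and no 5 of the listed sets are pairwise disjoint, so 4 is the maximum.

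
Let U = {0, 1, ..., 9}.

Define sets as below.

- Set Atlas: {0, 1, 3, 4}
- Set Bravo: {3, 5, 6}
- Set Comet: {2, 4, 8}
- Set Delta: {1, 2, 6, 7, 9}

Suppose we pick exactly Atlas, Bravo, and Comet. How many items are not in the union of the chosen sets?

2

Union of Atlas, Bravo, Comet = {0, 1, 2, 3, 4, 5, 6, 8}.
Not covered: 7, 9 — 2 items.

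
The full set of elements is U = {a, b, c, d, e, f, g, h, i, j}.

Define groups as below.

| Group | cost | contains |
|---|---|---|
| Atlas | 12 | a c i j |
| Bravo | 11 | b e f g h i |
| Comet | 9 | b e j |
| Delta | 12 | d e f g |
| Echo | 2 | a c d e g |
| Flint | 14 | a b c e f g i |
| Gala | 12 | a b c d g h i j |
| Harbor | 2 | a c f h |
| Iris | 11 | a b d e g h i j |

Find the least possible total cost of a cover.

13

Harbor, Iris together cover every element (Harbor ∪ Iris = {a, b, c, d, e, f, g, h, i, j}); total cost 2 + 11 = 13.
The greedy pick Echo, Harbor, Iris costs 15; no covering selection beats 13.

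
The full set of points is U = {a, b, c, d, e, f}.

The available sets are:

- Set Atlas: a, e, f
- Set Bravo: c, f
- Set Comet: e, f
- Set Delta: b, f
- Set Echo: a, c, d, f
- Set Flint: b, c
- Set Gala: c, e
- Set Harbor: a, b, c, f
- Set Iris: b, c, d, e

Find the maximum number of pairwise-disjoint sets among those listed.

Delta, Gala are pairwise disjoint (Delta={b,f}; Gala={c,e}).
Every remaining set overlaps one of these, and no 3 of the listed sets are pairwise disjoint, so 2 is the maximum.

2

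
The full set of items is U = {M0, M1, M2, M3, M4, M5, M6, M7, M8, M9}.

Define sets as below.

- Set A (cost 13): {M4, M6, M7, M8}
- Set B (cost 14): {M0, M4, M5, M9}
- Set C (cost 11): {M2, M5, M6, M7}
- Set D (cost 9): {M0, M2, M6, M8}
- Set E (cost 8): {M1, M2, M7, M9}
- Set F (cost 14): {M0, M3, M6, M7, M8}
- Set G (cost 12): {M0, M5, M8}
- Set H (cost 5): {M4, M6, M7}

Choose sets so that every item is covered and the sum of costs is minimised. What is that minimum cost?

B, E, F together cover every item (B ∪ E ∪ F = {M0, M1, M2, M3, M4, M5, M6, M7, M8, M9}); total cost 14 + 8 + 14 = 36.
The greedy pick H, E, G, F costs 39; no covering selection beats 36.

36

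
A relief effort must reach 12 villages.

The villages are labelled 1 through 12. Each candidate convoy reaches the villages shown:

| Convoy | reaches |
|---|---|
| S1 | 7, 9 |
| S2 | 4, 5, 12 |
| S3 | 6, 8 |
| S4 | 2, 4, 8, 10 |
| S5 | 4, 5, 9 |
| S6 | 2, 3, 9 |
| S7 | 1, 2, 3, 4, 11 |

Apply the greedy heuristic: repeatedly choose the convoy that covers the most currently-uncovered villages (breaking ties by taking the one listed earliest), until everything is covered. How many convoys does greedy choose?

5

Greedy: pick S7 (covers 5 new) → pick S1 (covers 2 new) → pick S2 (covers 2 new) → pick S3 (covers 2 new) → pick S4 (covers 1 new). Total picks: 5.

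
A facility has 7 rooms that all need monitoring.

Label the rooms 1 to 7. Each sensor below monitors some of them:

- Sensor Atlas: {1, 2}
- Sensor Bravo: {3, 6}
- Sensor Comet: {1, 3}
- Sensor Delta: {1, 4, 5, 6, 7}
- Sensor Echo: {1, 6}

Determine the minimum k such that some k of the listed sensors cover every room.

3

Atlas and Bravo and Delta together: Atlas ∪ Bravo ∪ Delta = {1, 2, 3, 4, 5, 6, 7} — every room is covered.
Only Atlas contains 2, so Atlas is forced; the remaining 5 rooms need at least 2 more sensors (each remaining sensor adds at most 4) — so at least 3 sensors are needed, and 3 is optimal.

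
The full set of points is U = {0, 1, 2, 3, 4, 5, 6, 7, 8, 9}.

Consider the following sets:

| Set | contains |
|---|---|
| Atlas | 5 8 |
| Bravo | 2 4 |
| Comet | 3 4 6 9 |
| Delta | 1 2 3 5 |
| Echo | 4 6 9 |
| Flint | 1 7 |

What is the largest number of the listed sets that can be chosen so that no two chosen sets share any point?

3

Atlas, Echo, Flint are pairwise disjoint (Atlas={5,8}; Echo={4,6,9}; Flint={1,7}).
Every remaining set overlaps one of these, and no 4 of the listed sets are pairwise disjoint, so 3 is the maximum.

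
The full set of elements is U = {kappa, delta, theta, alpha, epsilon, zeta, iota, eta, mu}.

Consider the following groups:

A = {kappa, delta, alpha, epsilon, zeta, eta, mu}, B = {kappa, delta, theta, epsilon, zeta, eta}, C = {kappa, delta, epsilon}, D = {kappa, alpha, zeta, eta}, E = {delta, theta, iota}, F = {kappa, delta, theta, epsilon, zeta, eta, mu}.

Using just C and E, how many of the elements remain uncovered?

4

Union of C, E = {kappa, delta, theta, epsilon, iota}.
Not covered: alpha, zeta, eta, mu — 4 elements.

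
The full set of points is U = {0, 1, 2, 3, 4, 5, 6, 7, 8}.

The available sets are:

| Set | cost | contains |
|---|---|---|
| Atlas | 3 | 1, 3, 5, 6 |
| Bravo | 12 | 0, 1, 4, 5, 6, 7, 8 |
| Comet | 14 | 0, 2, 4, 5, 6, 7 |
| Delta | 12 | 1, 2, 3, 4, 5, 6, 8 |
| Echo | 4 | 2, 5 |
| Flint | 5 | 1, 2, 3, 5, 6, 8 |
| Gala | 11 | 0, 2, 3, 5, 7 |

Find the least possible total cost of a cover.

17

Bravo, Flint together cover every point (Bravo ∪ Flint = {0, 1, 2, 3, 4, 5, 6, 7, 8}); total cost 12 + 5 = 17.
The greedy pick Atlas, Flint, Bravo costs 20; no covering selection beats 17.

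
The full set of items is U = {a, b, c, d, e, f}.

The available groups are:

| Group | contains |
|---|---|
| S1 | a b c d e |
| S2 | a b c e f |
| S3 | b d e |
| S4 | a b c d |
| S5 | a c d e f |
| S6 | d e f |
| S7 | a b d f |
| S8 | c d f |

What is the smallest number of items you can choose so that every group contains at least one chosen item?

2

H = {b, f} meets every group (each contains at least one member of H), and |H| = 2.
No single item lies in every group, so at least 2 are needed and 2 is optimal.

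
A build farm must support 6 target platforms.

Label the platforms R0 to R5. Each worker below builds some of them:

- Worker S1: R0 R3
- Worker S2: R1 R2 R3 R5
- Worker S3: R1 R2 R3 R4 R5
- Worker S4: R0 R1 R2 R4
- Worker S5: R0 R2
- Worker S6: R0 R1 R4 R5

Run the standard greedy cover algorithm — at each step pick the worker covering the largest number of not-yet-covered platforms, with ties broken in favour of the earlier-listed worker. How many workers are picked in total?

Greedy: pick S3 (covers 5 new) → pick S1 (covers 1 new). Total picks: 2.

2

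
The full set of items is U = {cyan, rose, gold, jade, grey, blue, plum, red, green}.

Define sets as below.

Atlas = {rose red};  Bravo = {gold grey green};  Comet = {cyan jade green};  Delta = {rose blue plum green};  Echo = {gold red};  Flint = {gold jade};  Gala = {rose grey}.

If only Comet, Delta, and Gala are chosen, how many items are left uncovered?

2

Union of Comet, Delta, Gala = {cyan, rose, jade, grey, blue, plum, green}.
Not covered: gold, red — 2 items.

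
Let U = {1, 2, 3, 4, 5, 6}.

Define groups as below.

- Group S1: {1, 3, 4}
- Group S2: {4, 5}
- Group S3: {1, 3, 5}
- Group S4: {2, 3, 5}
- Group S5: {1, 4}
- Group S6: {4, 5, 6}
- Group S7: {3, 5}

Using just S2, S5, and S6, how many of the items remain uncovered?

Union of S2, S5, S6 = {1, 4, 5, 6}.
Not covered: 2, 3 — 2 items.

2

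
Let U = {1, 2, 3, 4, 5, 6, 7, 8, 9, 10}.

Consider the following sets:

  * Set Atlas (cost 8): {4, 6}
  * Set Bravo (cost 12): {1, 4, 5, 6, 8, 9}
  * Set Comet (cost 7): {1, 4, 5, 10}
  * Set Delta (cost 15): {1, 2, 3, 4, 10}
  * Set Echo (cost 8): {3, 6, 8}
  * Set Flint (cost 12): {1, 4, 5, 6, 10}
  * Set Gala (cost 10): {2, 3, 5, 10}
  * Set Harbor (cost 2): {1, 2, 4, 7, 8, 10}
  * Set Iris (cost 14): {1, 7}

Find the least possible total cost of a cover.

Bravo, Echo, Harbor together cover every element (Bravo ∪ Echo ∪ Harbor = {1, 2, 3, 4, 5, 6, 7, 8, 9, 10}); total cost 12 + 8 + 2 = 22.
No covering selection has total cost below 22.

22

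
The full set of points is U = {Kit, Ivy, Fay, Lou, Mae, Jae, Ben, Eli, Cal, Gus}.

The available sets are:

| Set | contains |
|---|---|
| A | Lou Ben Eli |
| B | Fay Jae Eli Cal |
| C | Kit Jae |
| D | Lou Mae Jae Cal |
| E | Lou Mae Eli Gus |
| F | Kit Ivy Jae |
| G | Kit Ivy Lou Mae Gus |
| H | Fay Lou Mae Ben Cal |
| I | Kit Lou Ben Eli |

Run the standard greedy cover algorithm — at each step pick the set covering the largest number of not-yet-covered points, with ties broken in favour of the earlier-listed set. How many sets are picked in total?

Greedy: pick G (covers 5 new) → pick B (covers 4 new) → pick A (covers 1 new). Total picks: 3.

3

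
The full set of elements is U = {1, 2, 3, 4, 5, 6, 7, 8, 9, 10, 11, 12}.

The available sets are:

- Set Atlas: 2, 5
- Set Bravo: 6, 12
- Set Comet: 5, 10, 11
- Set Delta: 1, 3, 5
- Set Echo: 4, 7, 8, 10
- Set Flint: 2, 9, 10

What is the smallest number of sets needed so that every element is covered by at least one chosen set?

5

Take {Bravo, Comet, Delta, Echo, Flint}. Their union is {1, 2, 3, 4, 5, 6, 7, 8, 9, 10, 11, 12}, which is all 12 elements.
No 4 of the 6 sets cover everything (all 15 combinations miss at least one element), so 5 is optimal.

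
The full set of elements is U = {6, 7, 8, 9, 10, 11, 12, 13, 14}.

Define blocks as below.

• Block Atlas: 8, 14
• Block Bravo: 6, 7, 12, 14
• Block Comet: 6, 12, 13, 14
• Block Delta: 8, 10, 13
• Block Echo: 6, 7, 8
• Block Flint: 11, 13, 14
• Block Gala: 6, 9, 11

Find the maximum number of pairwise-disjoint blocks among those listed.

Atlas, Gala are pairwise disjoint (Atlas={8,14}; Gala={6,9,11}).
Every remaining block overlaps one of these, and no 3 of the listed blocks are pairwise disjoint, so 2 is the maximum.

2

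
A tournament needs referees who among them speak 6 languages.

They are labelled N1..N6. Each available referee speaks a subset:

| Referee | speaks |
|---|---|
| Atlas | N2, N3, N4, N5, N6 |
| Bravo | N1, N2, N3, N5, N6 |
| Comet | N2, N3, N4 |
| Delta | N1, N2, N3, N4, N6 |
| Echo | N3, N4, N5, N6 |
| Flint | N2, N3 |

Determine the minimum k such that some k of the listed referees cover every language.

Take {Delta, Echo}. Their union is {N1, N2, N3, N4, N5, N6}, which is all 6 languages.
No single referee has all 6 languages (the largest, Atlas, has 5), so 2 is optimal.

2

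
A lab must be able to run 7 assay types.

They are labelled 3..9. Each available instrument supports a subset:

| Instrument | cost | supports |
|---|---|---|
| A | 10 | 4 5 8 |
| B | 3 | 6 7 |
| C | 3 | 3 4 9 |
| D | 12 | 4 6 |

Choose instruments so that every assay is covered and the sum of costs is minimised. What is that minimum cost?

A, B, C together cover every assay (A ∪ B ∪ C = {3, 4, 5, 6, 7, 8, 9}); total cost 10 + 3 + 3 = 16.
No covering selection has total cost below 16.

16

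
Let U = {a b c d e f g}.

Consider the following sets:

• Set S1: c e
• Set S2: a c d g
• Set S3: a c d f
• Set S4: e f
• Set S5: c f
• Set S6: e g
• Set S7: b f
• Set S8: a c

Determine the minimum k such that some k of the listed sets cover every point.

3

Take {S2, S4, S7}. Their union is {a, b, c, d, e, f, g}, which is all 7 points.
Only S7 contains b, so S7 is forced; the remaining 5 points need at least 2 more sets (each remaining set adds at most 4) — so at least 3 sets are needed, and 3 is optimal.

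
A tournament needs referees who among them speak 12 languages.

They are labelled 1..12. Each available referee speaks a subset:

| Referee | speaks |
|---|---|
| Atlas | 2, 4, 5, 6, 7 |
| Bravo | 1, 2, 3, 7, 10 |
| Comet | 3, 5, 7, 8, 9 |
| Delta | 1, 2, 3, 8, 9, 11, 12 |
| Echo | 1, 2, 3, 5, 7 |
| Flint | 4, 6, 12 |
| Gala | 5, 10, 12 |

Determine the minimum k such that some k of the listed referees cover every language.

3

Atlas and Delta and Gala together: Atlas ∪ Delta ∪ Gala = {1, 2, 3, 4, 5, 6, 7, 8, 9, 10, 11, 12} — every language is covered.
Only Delta contains 11, so Delta is forced; the remaining 5 languages need at least 2 more referees (each remaining referee adds at most 4) — so at least 3 referees are needed, and 3 is optimal.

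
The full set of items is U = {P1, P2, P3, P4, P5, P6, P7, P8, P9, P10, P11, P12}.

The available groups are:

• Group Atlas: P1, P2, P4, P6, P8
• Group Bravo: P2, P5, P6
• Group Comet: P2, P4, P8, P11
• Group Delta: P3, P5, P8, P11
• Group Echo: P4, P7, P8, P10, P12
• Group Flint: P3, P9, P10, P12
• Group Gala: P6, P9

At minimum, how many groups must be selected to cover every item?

Atlas and Delta and Echo and Flint together: Atlas ∪ Delta ∪ Echo ∪ Flint = {P1, P2, P3, P4, P5, P6, P7, P8, P9, P10, P11, P12} — every item is covered.
Only Echo contains P7, so Echo is forced; the remaining 7 items need at least 3 more groups (each remaining group adds at most 3) — so at least 4 groups are needed, and 4 is optimal.

4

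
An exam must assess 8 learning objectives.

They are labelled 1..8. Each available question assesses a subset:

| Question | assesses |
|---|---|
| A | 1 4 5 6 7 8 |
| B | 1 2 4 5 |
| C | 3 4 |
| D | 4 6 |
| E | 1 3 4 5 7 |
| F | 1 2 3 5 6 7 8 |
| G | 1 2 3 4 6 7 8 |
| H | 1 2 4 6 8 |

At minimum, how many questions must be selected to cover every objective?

D and F together: D ∪ F = {1, 2, 3, 4, 5, 6, 7, 8} — every objective is covered.
No single question has all 8 objectives (the largest, F, has 7), so 2 is optimal.

2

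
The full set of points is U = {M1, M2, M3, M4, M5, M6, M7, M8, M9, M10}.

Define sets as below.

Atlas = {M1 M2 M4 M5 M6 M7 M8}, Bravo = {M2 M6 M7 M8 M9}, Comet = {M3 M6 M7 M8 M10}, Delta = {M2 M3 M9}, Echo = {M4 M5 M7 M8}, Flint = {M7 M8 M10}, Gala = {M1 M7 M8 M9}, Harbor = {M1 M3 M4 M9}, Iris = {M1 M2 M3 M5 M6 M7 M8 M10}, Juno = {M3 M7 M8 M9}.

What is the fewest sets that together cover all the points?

Harbor and Iris cover everything between them: the union {M1, M2, M3, M4, M5, M6, M7, M8, M9, M10} is all of U.
No single set has all 10 points (the largest, Iris, has 8), so 2 is optimal.

2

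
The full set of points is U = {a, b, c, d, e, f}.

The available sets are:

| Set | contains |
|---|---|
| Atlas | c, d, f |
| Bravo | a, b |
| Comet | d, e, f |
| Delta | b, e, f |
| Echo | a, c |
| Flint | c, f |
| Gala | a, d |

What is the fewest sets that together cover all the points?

3

Atlas and Bravo and Delta together: Atlas ∪ Bravo ∪ Delta = {a, b, c, d, e, f} — every point is covered.
No 2 of the 7 sets cover everything (all 21 combinations miss at least one point), so 3 is optimal.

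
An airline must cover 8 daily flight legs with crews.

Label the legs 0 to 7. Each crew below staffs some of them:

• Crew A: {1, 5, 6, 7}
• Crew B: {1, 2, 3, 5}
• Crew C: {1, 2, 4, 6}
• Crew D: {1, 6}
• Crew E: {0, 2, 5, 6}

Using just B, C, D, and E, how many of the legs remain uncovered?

1

Union of B, C, D, E = {0, 1, 2, 3, 4, 5, 6}.
Not covered: 7 — 1 leg.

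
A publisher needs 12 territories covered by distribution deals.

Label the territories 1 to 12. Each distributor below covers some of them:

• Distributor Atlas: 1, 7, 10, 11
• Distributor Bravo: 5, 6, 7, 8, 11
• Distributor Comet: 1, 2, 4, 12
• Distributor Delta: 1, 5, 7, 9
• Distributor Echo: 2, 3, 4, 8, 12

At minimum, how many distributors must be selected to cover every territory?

Atlas and Bravo and Delta and Echo together: Atlas ∪ Bravo ∪ Delta ∪ Echo = {1, 2, 3, 4, 5, 6, 7, 8, 9, 10, 11, 12} — every territory is covered.
No 3 of the 5 distributors cover everything (all 10 combinations miss at least one territory), so 4 is optimal.

4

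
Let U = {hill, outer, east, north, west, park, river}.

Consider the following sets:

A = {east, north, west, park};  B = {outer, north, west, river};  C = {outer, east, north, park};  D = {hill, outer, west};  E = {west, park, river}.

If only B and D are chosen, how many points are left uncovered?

Union of B, D = {hill, outer, north, west, river}.
Not covered: east, park — 2 points.

2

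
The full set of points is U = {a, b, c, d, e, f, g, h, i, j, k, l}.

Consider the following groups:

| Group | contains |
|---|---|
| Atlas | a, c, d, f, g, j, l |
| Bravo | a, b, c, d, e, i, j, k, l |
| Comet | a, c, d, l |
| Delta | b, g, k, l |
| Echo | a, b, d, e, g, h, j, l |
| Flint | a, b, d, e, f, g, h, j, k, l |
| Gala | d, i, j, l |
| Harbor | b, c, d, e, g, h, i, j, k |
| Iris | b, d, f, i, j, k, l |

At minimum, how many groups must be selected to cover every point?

Flint and Harbor together: Flint ∪ Harbor = {a, b, c, d, e, f, g, h, i, j, k, l} — every point is covered.
No single group has all 12 points (the largest, Flint, has 10), so 2 is optimal.

2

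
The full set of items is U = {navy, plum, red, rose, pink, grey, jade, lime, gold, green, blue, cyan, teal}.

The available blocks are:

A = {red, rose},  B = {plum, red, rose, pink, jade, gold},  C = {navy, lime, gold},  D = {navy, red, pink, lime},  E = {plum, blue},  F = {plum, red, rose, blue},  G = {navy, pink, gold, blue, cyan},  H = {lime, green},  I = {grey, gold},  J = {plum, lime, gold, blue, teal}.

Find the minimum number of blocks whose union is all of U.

B, G, H, I, and J cover everything between them: the union {navy, plum, red, rose, pink, grey, jade, lime, gold, green, blue, cyan, teal} is all of U.
No 4 of the 10 blocks cover everything (all 210 combinations miss at least one item), so 5 is optimal.

5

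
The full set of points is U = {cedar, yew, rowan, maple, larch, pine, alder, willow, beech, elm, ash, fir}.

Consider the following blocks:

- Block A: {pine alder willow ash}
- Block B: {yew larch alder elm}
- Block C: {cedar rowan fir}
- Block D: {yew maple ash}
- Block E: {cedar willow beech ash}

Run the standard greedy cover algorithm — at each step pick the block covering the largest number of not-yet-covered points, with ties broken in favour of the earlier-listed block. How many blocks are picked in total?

5

Greedy: pick A (covers 4 new) → pick B (covers 3 new) → pick C (covers 3 new) → pick D (covers 1 new) → pick E (covers 1 new). Total picks: 5.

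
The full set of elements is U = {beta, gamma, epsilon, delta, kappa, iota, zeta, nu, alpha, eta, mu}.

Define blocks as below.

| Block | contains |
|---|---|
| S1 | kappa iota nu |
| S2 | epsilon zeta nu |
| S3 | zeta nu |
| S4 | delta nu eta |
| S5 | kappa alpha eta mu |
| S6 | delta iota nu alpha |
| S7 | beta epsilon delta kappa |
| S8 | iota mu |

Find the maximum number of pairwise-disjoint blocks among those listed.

3

S3, S7, S8 are pairwise disjoint (S3={zeta,nu}; S7={beta,epsilon,delta,kappa}; S8={iota,mu}).
Every remaining block overlaps one of these, and no 4 of the listed blocks are pairwise disjoint, so 3 is the maximum.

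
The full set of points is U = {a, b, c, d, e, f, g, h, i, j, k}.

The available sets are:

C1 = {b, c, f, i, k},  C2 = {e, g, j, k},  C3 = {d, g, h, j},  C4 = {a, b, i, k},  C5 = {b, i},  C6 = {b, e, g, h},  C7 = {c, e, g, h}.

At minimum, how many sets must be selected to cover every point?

4

C1, C3, C4, and C6 cover everything between them: the union {a, b, c, d, e, f, g, h, i, j, k} is all of U.
No 3 of the 7 sets cover everything (all 35 combinations miss at least one point), so 4 is optimal.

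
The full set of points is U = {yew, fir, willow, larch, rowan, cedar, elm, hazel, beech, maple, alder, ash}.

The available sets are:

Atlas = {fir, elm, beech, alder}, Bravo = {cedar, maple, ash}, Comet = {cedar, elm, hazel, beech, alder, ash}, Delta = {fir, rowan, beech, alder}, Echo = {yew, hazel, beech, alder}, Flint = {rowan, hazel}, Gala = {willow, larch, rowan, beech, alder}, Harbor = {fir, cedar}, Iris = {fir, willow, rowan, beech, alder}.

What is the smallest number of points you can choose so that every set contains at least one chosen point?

Take H = {cedar, hazel, alder}. Each listed set contains at least one of these, so H is a hitting set of size 3.
The sets Atlas, Bravo, Flint are pairwise disjoint, so any hitting set needs a separate point for each — at least 3. Hence 3 is optimal.

3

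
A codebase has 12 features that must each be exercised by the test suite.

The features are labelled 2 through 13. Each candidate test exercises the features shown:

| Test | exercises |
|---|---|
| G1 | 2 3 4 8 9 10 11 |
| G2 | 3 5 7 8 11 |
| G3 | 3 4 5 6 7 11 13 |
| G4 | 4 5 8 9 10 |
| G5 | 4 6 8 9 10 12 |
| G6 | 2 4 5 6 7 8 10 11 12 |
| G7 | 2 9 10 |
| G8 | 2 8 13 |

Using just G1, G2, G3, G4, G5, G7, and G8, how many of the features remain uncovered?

Union of G1, G2, G3, G4, G5, G7, G8 = {2, 3, 4, 5, 6, 7, 8, 9, 10, 11, 12, 13} — that's every feature, so 0 are uncovered.

0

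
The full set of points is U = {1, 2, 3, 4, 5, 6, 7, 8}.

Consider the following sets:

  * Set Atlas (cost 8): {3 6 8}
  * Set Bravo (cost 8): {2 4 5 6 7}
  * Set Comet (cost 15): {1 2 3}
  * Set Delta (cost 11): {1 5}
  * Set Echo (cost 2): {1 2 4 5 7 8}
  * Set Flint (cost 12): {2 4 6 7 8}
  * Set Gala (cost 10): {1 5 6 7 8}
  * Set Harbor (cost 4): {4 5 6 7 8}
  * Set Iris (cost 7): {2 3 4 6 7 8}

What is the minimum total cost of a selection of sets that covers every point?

Echo, Iris together cover every point (Echo ∪ Iris = {1, 2, 3, 4, 5, 6, 7, 8}); total cost 2 + 7 = 9.
No covering selection has total cost below 9.

9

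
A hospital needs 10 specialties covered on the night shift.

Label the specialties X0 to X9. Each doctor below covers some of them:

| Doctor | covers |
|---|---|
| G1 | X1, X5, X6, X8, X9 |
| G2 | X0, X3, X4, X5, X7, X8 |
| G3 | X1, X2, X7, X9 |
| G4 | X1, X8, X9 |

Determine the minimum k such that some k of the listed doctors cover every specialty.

3

G1 and G2 and G3 together: G1 ∪ G2 ∪ G3 = {X0, X1, X2, X3, X4, X5, X6, X7, X8, X9} — every specialty is covered.
Only G2 contains X0, so G2 is forced; the remaining 4 specialties need at least 2 more doctors (each remaining doctor adds at most 3) — so at least 3 doctors are needed, and 3 is optimal.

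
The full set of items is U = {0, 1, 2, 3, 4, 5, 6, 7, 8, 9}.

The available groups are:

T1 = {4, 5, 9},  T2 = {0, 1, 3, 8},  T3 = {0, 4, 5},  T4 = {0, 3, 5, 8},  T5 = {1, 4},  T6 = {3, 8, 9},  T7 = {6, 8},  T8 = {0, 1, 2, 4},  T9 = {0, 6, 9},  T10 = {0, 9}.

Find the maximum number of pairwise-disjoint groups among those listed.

3

T5, T7, T10 are pairwise disjoint (T5={1,4}; T7={6,8}; T10={0,9}).
Every remaining group overlaps one of these, and no 4 of the listed groups are pairwise disjoint, so 3 is the maximum.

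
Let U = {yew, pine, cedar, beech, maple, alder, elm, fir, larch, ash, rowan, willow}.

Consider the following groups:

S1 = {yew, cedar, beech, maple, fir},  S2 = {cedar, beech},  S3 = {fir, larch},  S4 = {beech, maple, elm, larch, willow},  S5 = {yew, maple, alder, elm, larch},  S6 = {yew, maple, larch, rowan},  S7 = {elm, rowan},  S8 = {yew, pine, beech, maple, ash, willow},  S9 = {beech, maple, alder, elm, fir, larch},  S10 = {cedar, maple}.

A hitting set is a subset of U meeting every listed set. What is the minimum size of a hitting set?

4

Take H = {pine, cedar, larch, rowan}. Each listed group contains at least one of these, so H is a hitting set of size 4.
No choice of 3 items meets every group, so 4 is the minimum.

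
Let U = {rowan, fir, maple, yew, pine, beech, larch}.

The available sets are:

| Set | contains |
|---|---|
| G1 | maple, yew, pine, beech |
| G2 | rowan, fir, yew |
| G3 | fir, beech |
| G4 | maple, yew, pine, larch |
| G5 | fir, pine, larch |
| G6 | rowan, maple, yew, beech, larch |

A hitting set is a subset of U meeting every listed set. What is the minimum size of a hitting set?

2

Take H = {fir, yew}. Each listed set contains at least one of these, so H is a hitting set of size 2.
The sets G3, G4 are pairwise disjoint, so any hitting set needs a separate point for each — at least 2. Hence 2 is optimal.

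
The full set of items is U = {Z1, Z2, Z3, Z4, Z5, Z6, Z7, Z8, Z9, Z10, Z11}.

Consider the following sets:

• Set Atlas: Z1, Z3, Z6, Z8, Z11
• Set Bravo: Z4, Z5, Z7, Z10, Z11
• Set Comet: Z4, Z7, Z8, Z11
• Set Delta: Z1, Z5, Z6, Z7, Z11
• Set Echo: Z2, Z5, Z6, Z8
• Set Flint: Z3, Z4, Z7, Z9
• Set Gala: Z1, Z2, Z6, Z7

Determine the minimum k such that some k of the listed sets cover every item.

4

Take {Bravo, Echo, Flint, Gala}. Their union is {Z1, Z2, Z3, Z4, Z5, Z6, Z7, Z8, Z9, Z10, Z11}, which is all 11 items.
No 3 of the 7 sets cover everything (all 35 combinations miss at least one item), so 4 is optimal.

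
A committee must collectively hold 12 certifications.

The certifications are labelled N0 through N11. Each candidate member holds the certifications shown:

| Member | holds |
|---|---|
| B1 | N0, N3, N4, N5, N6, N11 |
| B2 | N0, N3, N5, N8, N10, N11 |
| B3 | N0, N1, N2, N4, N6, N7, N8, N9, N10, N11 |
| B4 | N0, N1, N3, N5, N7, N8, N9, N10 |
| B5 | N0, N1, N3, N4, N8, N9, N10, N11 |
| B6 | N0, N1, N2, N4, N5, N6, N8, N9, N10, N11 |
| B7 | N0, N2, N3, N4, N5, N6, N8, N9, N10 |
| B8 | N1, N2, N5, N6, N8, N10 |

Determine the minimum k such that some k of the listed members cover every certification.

2

B1 and B3 together: B1 ∪ B3 = {N0, N1, N2, N3, N4, N5, N6, N7, N8, N9, N10, N11} — every certification is covered.
No single member has all 12 certifications (the largest, B3, has 10), so 2 is optimal.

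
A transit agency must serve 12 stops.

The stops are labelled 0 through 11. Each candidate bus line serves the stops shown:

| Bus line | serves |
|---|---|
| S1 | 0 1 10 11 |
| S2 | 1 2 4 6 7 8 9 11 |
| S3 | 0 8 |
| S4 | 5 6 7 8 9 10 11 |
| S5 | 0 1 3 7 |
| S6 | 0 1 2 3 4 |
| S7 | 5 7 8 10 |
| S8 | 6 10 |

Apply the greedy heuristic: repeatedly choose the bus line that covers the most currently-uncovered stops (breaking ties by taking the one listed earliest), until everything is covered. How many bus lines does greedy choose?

Greedy: pick S2 (covers 8 new) → pick S1 (covers 2 new) → pick S4 (covers 1 new) → pick S5 (covers 1 new). Total picks: 4.
(The true minimum cover uses only 2 bus lines, so greedy is not optimal here.)

4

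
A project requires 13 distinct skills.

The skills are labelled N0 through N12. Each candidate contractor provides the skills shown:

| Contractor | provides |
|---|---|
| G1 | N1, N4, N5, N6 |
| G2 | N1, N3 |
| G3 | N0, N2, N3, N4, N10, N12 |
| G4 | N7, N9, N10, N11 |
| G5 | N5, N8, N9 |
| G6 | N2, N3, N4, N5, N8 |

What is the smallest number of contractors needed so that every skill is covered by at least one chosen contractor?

Take {G1, G3, G4, G5}. Their union is {N0, N1, N2, N3, N4, N5, N6, N7, N8, N9, N10, N11, N12}, which is all 13 skills.
Only G3 contains N0, so G3 is forced; the remaining 7 skills need at least 3 more contractors (each remaining contractor adds at most 3) — so at least 4 contractors are needed, and 4 is optimal.

4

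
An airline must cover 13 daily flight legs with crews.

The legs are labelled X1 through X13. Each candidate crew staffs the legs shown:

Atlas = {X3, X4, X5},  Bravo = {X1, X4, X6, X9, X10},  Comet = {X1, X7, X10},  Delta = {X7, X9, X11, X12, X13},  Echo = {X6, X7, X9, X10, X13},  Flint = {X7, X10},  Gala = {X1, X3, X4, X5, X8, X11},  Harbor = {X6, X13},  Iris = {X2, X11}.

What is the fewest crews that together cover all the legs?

Take {Bravo, Delta, Gala, Iris}. Their union is {X1, X2, X3, X4, X5, X6, X7, X8, X9, X10, X11, X12, X13}, which is all 13 legs.
Only Iris contains X2, so Iris is forced; the remaining 11 legs need at least 3 more crews (each remaining crew adds at most 5) — so at least 4 crews are needed, and 4 is optimal.

4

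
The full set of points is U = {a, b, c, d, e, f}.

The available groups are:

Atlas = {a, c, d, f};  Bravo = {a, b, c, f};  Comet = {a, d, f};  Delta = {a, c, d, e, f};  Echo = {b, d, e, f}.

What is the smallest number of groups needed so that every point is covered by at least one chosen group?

2

Delta and Echo cover everything between them: the union {a, b, c, d, e, f} is all of U.
No single group has all 6 points (the largest, Delta, has 5), so 2 is optimal.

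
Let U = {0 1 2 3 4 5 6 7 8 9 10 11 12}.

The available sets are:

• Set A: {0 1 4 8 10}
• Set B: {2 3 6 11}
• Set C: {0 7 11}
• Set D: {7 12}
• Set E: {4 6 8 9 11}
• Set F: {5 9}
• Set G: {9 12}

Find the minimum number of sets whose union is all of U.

A and B and D and F together: A ∪ B ∪ D ∪ F = {0, 1, 2, 3, 4, 5, 6, 7, 8, 9, 10, 11, 12} — every item is covered.
Only F contains 5, so F is forced; the remaining 11 items need at least 3 more sets (each remaining set adds at most 5) — so at least 4 sets are needed, and 4 is optimal.

4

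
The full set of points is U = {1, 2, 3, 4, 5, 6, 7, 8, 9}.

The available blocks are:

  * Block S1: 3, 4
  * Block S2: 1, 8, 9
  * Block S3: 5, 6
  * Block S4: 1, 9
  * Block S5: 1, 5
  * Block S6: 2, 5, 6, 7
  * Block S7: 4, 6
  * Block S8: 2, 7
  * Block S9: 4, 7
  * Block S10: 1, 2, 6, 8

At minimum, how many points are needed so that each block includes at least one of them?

4

H = {1, 3, 6, 7} meets every block (each contains at least one member of H), and |H| = 4.
The blocks S1, S3, S4, S8 are pairwise disjoint, so any hitting set needs a separate point for each — at least 4. Hence 4 is optimal.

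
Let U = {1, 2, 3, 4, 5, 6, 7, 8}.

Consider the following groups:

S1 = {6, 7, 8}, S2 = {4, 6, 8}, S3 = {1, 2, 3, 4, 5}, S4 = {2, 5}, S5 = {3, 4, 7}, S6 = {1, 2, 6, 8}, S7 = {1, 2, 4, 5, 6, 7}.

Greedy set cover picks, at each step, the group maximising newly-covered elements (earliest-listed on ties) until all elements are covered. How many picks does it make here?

3

Greedy: pick S7 (covers 6 new) → pick S1 (covers 1 new) → pick S3 (covers 1 new). Total picks: 3.
(The true minimum cover uses only 2 groups, so greedy is not optimal here.)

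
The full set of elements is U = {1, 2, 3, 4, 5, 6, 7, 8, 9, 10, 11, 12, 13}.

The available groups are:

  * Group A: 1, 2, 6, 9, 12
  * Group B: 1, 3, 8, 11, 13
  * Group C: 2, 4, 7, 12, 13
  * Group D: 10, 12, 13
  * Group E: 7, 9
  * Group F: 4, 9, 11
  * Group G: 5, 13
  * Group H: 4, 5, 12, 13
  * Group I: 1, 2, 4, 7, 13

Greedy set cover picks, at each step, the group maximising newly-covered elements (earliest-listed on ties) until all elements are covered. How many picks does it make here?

Greedy: pick A (covers 5 new) → pick B (covers 4 new) → pick C (covers 2 new) → pick D (covers 1 new) → pick G (covers 1 new). Total picks: 5.

5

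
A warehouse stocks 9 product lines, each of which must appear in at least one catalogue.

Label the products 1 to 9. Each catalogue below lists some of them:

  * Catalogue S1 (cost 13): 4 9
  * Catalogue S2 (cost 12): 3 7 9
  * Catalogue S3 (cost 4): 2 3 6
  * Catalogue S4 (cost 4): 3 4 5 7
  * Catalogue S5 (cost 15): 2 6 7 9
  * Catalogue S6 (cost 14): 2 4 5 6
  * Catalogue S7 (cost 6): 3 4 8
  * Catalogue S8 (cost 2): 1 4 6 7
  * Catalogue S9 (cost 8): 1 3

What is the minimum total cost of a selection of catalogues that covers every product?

27

S4, S5, S7, S8 together cover every product (S4 ∪ S5 ∪ S7 ∪ S8 = {1, 2, 3, 4, 5, 6, 7, 8, 9}); total cost 4 + 15 + 6 + 2 = 27.
The greedy pick S8, S3, S4, S7, S2 costs 28; no covering selection beats 27.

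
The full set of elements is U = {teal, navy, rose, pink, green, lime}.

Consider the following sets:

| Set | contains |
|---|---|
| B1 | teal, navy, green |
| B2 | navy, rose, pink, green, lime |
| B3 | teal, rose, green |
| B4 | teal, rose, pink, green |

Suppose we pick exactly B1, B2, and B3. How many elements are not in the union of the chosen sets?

0

Union of B1, B2, B3 = {teal, navy, rose, pink, green, lime} — that's every element, so 0 are uncovered.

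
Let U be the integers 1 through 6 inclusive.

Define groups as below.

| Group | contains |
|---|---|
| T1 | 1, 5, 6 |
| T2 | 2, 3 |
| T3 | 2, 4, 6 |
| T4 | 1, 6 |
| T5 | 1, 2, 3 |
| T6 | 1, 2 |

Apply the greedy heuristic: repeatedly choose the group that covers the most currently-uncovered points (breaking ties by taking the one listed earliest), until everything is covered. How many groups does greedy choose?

Greedy: pick T1 (covers 3 new) → pick T2 (covers 2 new) → pick T3 (covers 1 new). Total picks: 3.

3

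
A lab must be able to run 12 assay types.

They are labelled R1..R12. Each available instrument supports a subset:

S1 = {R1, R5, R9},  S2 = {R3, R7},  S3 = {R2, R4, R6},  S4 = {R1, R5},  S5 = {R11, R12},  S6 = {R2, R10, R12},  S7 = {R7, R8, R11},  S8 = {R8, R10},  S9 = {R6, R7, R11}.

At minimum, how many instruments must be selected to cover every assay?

Take {S1, S2, S3, S6, S7}. Their union is {R1, R2, R3, R4, R5, R6, R7, R8, R9, R10, R11, R12}, which is all 12 assays.
Only S2 contains R3, so S2 is forced; the remaining 10 assays need at least 4 more instruments (each remaining instrument adds at most 3) — so at least 5 instruments are needed, and 5 is optimal.

5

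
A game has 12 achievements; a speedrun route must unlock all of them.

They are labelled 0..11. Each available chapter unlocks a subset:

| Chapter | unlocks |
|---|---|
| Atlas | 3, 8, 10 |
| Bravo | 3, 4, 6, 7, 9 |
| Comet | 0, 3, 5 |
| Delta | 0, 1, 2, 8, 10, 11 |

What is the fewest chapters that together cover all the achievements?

3

Bravo and Comet and Delta together: Bravo ∪ Comet ∪ Delta = {0, 1, 2, 3, 4, 5, 6, 7, 8, 9, 10, 11} — every achievement is covered.
Only Delta contains 1, so Delta is forced; the remaining 6 achievements need at least 2 more chapters (each remaining chapter adds at most 5) — so at least 3 chapters are needed, and 3 is optimal.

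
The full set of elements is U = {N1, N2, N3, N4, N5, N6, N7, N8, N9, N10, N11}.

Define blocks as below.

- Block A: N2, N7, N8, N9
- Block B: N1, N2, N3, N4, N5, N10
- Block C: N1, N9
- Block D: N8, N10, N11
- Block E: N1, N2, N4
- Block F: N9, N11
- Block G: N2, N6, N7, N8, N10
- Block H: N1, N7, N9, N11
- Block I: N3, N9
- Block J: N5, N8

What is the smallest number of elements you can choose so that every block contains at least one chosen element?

3

Take T = {N1, N8, N9}. Each listed block contains at least one of these, so T is a hitting set of size 3.
The blocks E, I, J are pairwise disjoint, so any hitting set needs a separate element for each — at least 3. Hence 3 is optimal.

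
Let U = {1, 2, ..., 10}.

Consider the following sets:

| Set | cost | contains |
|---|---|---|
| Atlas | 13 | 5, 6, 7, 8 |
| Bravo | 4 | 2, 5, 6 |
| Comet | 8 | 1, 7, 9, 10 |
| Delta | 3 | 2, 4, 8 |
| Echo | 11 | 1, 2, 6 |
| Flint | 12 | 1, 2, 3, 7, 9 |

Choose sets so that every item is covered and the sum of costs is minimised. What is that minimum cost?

27

Bravo, Comet, Delta, Flint together cover every item (Bravo ∪ Comet ∪ Delta ∪ Flint = {1, 2, 3, 4, 5, 6, 7, 8, 9, 10}); total cost 4 + 8 + 3 + 12 = 27.
No covering selection has total cost below 27.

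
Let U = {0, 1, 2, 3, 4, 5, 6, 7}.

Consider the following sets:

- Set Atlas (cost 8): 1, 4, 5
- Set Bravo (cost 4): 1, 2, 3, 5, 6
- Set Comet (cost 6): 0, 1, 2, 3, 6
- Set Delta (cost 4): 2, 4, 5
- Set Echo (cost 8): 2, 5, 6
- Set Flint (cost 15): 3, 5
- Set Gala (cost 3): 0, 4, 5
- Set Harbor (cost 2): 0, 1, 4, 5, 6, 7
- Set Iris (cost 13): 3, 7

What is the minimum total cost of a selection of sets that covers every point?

6

Bravo, Harbor together cover every point (Bravo ∪ Harbor = {0, 1, 2, 3, 4, 5, 6, 7}); total cost 4 + 2 = 6.
No covering selection has total cost below 6.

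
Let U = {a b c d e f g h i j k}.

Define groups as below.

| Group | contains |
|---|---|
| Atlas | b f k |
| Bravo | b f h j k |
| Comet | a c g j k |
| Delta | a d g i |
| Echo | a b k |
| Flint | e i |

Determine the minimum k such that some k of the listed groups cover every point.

4

Bravo and Comet and Delta and Flint together: Bravo ∪ Comet ∪ Delta ∪ Flint = {a, b, c, d, e, f, g, h, i, j, k} — every point is covered.
No 3 of the 6 groups cover everything (all 20 combinations miss at least one point), so 4 is optimal.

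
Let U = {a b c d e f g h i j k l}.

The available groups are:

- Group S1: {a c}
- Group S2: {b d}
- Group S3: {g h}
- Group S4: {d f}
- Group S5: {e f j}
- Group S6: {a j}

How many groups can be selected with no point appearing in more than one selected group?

S1, S2, S3, S5 are pairwise disjoint (S1={a,c}; S2={b,d}; S3={g,h}; S5={e,f,j}).
Every remaining group overlaps one of these, and no 5 of the listed groups are pairwise disjoint, so 4 is the maximum.

4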